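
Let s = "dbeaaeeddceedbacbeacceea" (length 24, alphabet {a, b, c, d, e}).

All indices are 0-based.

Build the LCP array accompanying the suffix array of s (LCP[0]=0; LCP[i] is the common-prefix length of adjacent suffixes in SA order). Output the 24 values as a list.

rank | idx | suffix
   0 |  23 | a
   1 |   3 | aaeeddceedbacbeacceea
   2 |  14 | acbeacceea
   3 |  18 | acceea
   4 |   4 | aeeddceedbacbeacceea
   5 |  13 | bacbeacceea
   6 |   1 | beaaeeddceedbacbeacceea
   7 |  16 | beacceea
   8 |  15 | cbeacceea
   9 |  19 | cceea
  10 |  20 | ceea
  11 |   9 | ceedbacbeacceea
  12 |  12 | dbacbeacceea
  13 |   0 | dbeaaeeddceedbacbeacceea
  14 |   8 | dceedbacbeacceea
  15 |   7 | ddceedbacbeacceea
  16 |  22 | ea
  17 |   2 | eaaeeddceedbacbeacceea
  18 |  17 | eacceea
  19 |  11 | edbacbeacceea
  20 |   6 | eddceedbacbeacceea
  21 |  21 | eea
  22 |  10 | eedbacbeacceea
  23 |   5 | eeddceedbacbeacceea

SA = [23, 3, 14, 18, 4, 13, 1, 16, 15, 19, 20, 9, 12, 0, 8, 7, 22, 2, 17, 11, 6, 21, 10, 5]
rank  pair      lcp
   1  s[23:],s[3:]  1  'a'
   2  s[3:],s[14:]  1  'a'
   3  s[14:],s[18:]  2  'ac'
   4  s[18:],s[4:]  1  'a'
   5  s[4:],s[13:]  0  ''
   6  s[13:],s[1:]  1  'b'
   7  s[1:],s[16:]  3  'bea'
   8  s[16:],s[15:]  0  ''
   9  s[15:],s[19:]  1  'c'
  10  s[19:],s[20:]  1  'c'
  11  s[20:],s[9:]  3  'cee'
  12  s[9:],s[12:]  0  ''
  13  s[12:],s[0:]  2  'db'
  14  s[0:],s[8:]  1  'd'
  15  s[8:],s[7:]  1  'd'
  16  s[7:],s[22:]  0  ''
  17  s[22:],s[2:]  2  'ea'
  18  s[2:],s[17:]  2  'ea'
  19  s[17:],s[11:]  1  'e'
  20  s[11:],s[6:]  2  'ed'
  21  s[6:],s[21:]  1  'e'
  22  s[21:],s[10:]  2  'ee'
  23  s[10:],s[5:]  3  'eed'

[0, 1, 1, 2, 1, 0, 1, 3, 0, 1, 1, 3, 0, 2, 1, 1, 0, 2, 2, 1, 2, 1, 2, 3]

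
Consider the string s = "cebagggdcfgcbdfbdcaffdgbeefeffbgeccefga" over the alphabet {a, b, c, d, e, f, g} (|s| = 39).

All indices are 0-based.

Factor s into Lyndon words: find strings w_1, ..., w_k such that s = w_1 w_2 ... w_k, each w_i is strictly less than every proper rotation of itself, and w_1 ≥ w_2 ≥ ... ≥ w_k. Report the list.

emit factor 1: 'ce' (i=0, period=2)
emit factor 2: 'b' (i=2, period=1)
emit factor 3: 'agggdcfgcbdfbdc' (i=3, period=15)
emit factor 4: 'affdgbeefeffbgeccefg' (i=18, period=20)
emit factor 5: 'a' (i=38, period=1)

["ce", "b", "agggdcfgcbdfbdc", "affdgbeefeffbgeccefg", "a"]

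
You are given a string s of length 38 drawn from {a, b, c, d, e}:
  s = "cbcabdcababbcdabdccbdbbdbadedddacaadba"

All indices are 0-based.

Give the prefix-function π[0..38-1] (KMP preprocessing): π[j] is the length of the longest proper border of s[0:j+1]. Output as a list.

[0, 0, 1, 0, 0, 0, 1, 0, 0, 0, 0, 0, 1, 0, 0, 0, 0, 1, 1, 2, 0, 0, 0, 0, 0, 0, 0, 0, 0, 0, 0, 0, 1, 0, 0, 0, 0, 0]

π[0] = 0
j=1 s[j]='b': π[1]=0 (border '')
j=2 s[j]='c': π[2]=1 (border 'c')
j=3 s[j]='a': k: 1→0; π[3]=0 (border '')
j=4 s[j]='b': π[4]=0 (border '')
j=5 s[j]='d': π[5]=0 (border '')
j=6 s[j]='c': π[6]=1 (border 'c')
j=7 s[j]='a': k: 1→0; π[7]=0 (border '')
j=8 s[j]='b': π[8]=0 (border '')
j=9 s[j]='a': π[9]=0 (border '')
j=10 s[j]='b': π[10]=0 (border '')
j=11 s[j]='b': π[11]=0 (border '')
j=12 s[j]='c': π[12]=1 (border 'c')
j=13 s[j]='d': k: 1→0; π[13]=0 (border '')
j=14 s[j]='a': π[14]=0 (border '')
j=15 s[j]='b': π[15]=0 (border '')
j=16 s[j]='d': π[16]=0 (border '')
j=17 s[j]='c': π[17]=1 (border 'c')
j=18 s[j]='c': k: 1→0; π[18]=1 (border 'c')
j=19 s[j]='b': π[19]=2 (border 'cb')
j=20 s[j]='d': k: 2→0; π[20]=0 (border '')
j=21 s[j]='b': π[21]=0 (border '')
j=22 s[j]='b': π[22]=0 (border '')
j=23 s[j]='d': π[23]=0 (border '')
j=24 s[j]='b': π[24]=0 (border '')
j=25 s[j]='a': π[25]=0 (border '')
j=26 s[j]='d': π[26]=0 (border '')
j=27 s[j]='e': π[27]=0 (border '')
j=28 s[j]='d': π[28]=0 (border '')
j=29 s[j]='d': π[29]=0 (border '')
j=30 s[j]='d': π[30]=0 (border '')
j=31 s[j]='a': π[31]=0 (border '')
j=32 s[j]='c': π[32]=1 (border 'c')
j=33 s[j]='a': k: 1→0; π[33]=0 (border '')
j=34 s[j]='a': π[34]=0 (border '')
j=35 s[j]='d': π[35]=0 (border '')
j=36 s[j]='b': π[36]=0 (border '')
j=37 s[j]='a': π[37]=0 (border '')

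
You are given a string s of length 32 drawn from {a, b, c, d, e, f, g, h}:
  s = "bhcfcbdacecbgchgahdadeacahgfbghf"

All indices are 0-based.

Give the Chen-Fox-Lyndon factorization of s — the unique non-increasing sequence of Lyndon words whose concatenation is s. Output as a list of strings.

["bhcfc", "bd", "acecbgchgahdade", "acahgfbghf"]

emit factor 1: 'bhcfc' (i=0, period=5)
emit factor 2: 'bd' (i=5, period=2)
emit factor 3: 'acecbgchgahdade' (i=7, period=15)
emit factor 4: 'acahgfbghf' (i=22, period=10)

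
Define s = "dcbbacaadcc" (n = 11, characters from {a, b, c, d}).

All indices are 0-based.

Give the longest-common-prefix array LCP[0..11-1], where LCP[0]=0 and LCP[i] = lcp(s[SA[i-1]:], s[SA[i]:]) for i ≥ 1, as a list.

rank | idx | suffix
   0 |   6 | aadcc
   1 |   4 | acaadcc
   2 |   7 | adcc
   3 |   3 | bacaadcc
   4 |   2 | bbacaadcc
   5 |  10 | c
   6 |   5 | caadcc
   7 |   1 | cbbacaadcc
   8 |   9 | cc
   9 |   0 | dcbbacaadcc
  10 |   8 | dcc

SA = [6, 4, 7, 3, 2, 10, 5, 1, 9, 0, 8]
[i] adj suffixes → lcp
  [1] 6/4 → 1 ('a')
  [2] 4/7 → 1 ('a')
  [3] 7/3 → 0 ('')
  [4] 3/2 → 1 ('b')
  [5] 2/10 → 0 ('')
  [6] 10/5 → 1 ('c')
  [7] 5/1 → 1 ('c')
  [8] 1/9 → 1 ('c')
  [9] 9/0 → 0 ('')
  [10] 0/8 → 2 ('dc')

[0, 1, 1, 0, 1, 0, 1, 1, 1, 0, 2]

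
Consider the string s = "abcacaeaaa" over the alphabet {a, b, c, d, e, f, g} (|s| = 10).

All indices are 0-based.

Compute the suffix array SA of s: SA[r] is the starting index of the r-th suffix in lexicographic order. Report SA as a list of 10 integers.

rank→(start, suffix):
  0 → (9, 'a')
  1 → (8, 'aa')
  2 → (7, 'aaa')
  3 → (0, 'abcacaeaaa')
  4 → (3, 'acaeaaa')
  5 → (5, 'aeaaa')
  6 → (1, 'bcacaeaaa')
  7 → (2, 'cacaeaaa')
  8 → (4, 'caeaaa')
  9 → (6, 'eaaa')

[9, 8, 7, 0, 3, 5, 1, 2, 4, 6]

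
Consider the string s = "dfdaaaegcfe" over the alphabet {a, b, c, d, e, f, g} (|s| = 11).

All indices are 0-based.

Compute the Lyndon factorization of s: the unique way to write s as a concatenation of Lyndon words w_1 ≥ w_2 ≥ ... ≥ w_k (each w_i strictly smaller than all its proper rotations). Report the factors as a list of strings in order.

["df", "d", "aaaegcfe"]

emit factor 1: 'df' (i=0, period=2)
emit factor 2: 'd' (i=2, period=1)
emit factor 3: 'aaaegcfe' (i=3, period=8)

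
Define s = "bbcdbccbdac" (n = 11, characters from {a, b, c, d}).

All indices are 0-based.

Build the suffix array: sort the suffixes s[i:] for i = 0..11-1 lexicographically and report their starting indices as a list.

rank | idx | suffix
   0 |   9 | ac
   1 |   0 | bbcdbccbdac
   2 |   4 | bccbdac
   3 |   1 | bcdbccbdac
   4 |   7 | bdac
   5 |  10 | c
   6 |   6 | cbdac
   7 |   5 | ccbdac
   8 |   2 | cdbccbdac
   9 |   8 | dac
  10 |   3 | dbccbdac

[9, 0, 4, 1, 7, 10, 6, 5, 2, 8, 3]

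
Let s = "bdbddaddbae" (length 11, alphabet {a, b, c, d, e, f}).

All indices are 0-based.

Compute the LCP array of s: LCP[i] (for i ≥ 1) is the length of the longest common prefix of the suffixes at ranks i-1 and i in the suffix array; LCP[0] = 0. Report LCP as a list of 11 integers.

[0, 1, 0, 1, 2, 0, 1, 2, 1, 2, 0]

rank→(start, suffix):
  0 → (5, 'addbae')
  1 → (9, 'ae')
  2 → (8, 'bae')
  3 → (0, 'bdbddaddbae')
  4 → (2, 'bddaddbae')
  5 → (4, 'daddbae')
  6 → (7, 'dbae')
  7 → (1, 'dbddaddbae')
  8 → (3, 'ddaddbae')
  9 → (6, 'ddbae')
  10 → (10, 'e')

SA = [5, 9, 8, 0, 2, 4, 7, 1, 3, 6, 10]
rank  pair      lcp
   1  s[5:],s[9:]  1  'a'
   2  s[9:],s[8:]  0  ''
   3  s[8:],s[0:]  1  'b'
   4  s[0:],s[2:]  2  'bd'
   5  s[2:],s[4:]  0  ''
   6  s[4:],s[7:]  1  'd'
   7  s[7:],s[1:]  2  'db'
   8  s[1:],s[3:]  1  'd'
   9  s[3:],s[6:]  2  'dd'
  10  s[6:],s[10:]  0  ''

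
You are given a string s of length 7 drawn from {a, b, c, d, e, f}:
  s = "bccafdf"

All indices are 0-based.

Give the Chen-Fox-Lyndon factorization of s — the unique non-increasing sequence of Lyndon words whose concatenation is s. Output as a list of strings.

emit factor 1: 'bcc' (i=0, period=3)
emit factor 2: 'afdf' (i=3, period=4)

["bcc", "afdf"]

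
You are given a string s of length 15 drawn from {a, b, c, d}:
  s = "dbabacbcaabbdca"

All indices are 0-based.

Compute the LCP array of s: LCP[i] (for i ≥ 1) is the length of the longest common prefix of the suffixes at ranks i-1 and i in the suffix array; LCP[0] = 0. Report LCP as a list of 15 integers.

[0, 1, 1, 2, 1, 0, 2, 1, 1, 1, 0, 2, 1, 0, 1]

sorted suffixes:
  #0 SA[0]=14  'a'
  #1 SA[1]=8  'aabbdca'
  #2 SA[2]=2  'abacbcaabbdca'
  #3 SA[3]=9  'abbdca'
  #4 SA[4]=4  'acbcaabbdca'
  #5 SA[5]=1  'babacbcaabbdca'
  #6 SA[6]=3  'bacbcaabbdca'
  #7 SA[7]=10  'bbdca'
  #8 SA[8]=6  'bcaabbdca'
  #9 SA[9]=11  'bdca'
  #10 SA[10]=13  'ca'
  #11 SA[11]=7  'caabbdca'
  #12 SA[12]=5  'cbcaabbdca'
  #13 SA[13]=0  'dbabacbcaabbdca'
  #14 SA[14]=12  'dca'

SA = [14, 8, 2, 9, 4, 1, 3, 10, 6, 11, 13, 7, 5, 0, 12]
rank  pair      lcp
   1  s[14:],s[8:]  1  'a'
   2  s[8:],s[2:]  1  'a'
   3  s[2:],s[9:]  2  'ab'
   4  s[9:],s[4:]  1  'a'
   5  s[4:],s[1:]  0  ''
   6  s[1:],s[3:]  2  'ba'
   7  s[3:],s[10:]  1  'b'
   8  s[10:],s[6:]  1  'b'
   9  s[6:],s[11:]  1  'b'
  10  s[11:],s[13:]  0  ''
  11  s[13:],s[7:]  2  'ca'
  12  s[7:],s[5:]  1  'c'
  13  s[5:],s[0:]  0  ''
  14  s[0:],s[12:]  1  'd'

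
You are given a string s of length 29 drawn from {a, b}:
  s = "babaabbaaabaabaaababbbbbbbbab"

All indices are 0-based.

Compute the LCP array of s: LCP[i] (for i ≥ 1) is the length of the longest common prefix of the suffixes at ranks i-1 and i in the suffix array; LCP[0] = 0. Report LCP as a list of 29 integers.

sorted suffixes:
  #0 SA[0]=7  'aaabaabaaababbbbbbbbab'
  #1 SA[1]=14  'aaababbbbbbbbab'
  #2 SA[2]=11  'aabaaababbbbbbbbab'
  #3 SA[3]=8  'aabaabaaababbbbbbbbab'
  #4 SA[4]=15  'aababbbbbbbbab'
  #5 SA[5]=3  'aabbaaabaabaaababbbbbbbbab'
  #6 SA[6]=27  'ab'
  #7 SA[7]=12  'abaaababbbbbbbbab'
  #8 SA[8]=9  'abaabaaababbbbbbbbab'
  #9 SA[9]=1  'abaabbaaabaabaaababbbbbbbbab'
  #10 SA[10]=16  'ababbbbbbbbab'
  #11 SA[11]=4  'abbaaabaabaaababbbbbbbbab'
  #12 SA[12]=18  'abbbbbbbbab'
  #13 SA[13]=28  'b'
  #14 SA[14]=6  'baaabaabaaababbbbbbbbab'
  #15 SA[15]=13  'baaababbbbbbbbab'
  #16 SA[16]=10  'baabaaababbbbbbbbab'
  #17 SA[17]=2  'baabbaaabaabaaababbbbbbbbab'
  #18 SA[18]=26  'bab'
  #19 SA[19]=0  'babaabbaaabaabaaababbbbbbbbab'
  #20 SA[20]=17  'babbbbbbbbab'
  #21 SA[21]=5  'bbaaabaabaaababbbbbbbbab'
  #22 SA[22]=25  'bbab'
  #23 SA[23]=24  'bbbab'
  #24 SA[24]=23  'bbbbab'
  #25 SA[25]=22  'bbbbbab'
  #26 SA[26]=21  'bbbbbbab'
  #27 SA[27]=20  'bbbbbbbab'
  #28 SA[28]=19  'bbbbbbbbab'

SA = [7, 14, 11, 8, 15, 3, 27, 12, 9, 1, 16, 4, 18, 28, 6, 13, 10, 2, 26, 0, 17, 5, 25, 24, 23, 22, 21, 20, 19]
[i] adj suffixes → lcp
  [1] 7/14 → 5 ('aaaba')
  [2] 14/11 → 2 ('aa')
  [3] 11/8 → 5 ('aabaa')
  [4] 8/15 → 4 ('aaba')
  [5] 15/3 → 3 ('aab')
  [6] 3/27 → 1 ('a')
  [7] 27/12 → 2 ('ab')
  [8] 12/9 → 4 ('abaa')
  [9] 9/1 → 5 ('abaab')
  [10] 1/16 → 3 ('aba')
  [11] 16/4 → 2 ('ab')
  [12] 4/18 → 3 ('abb')
  [13] 18/28 → 0 ('')
  [14] 28/6 → 1 ('b')
  [15] 6/13 → 6 ('baaaba')
  [16] 13/10 → 3 ('baa')
  [17] 10/2 → 4 ('baab')
  [18] 2/26 → 2 ('ba')
  [19] 26/0 → 3 ('bab')
  [20] 0/17 → 3 ('bab')
  [21] 17/5 → 1 ('b')
  [22] 5/25 → 3 ('bba')
  [23] 25/24 → 2 ('bb')
  [24] 24/23 → 3 ('bbb')
  [25] 23/22 → 4 ('bbbb')
  [26] 22/21 → 5 ('bbbbb')
  [27] 21/20 → 6 ('bbbbbb')
  [28] 20/19 → 7 ('bbbbbbb')

[0, 5, 2, 5, 4, 3, 1, 2, 4, 5, 3, 2, 3, 0, 1, 6, 3, 4, 2, 3, 3, 1, 3, 2, 3, 4, 5, 6, 7]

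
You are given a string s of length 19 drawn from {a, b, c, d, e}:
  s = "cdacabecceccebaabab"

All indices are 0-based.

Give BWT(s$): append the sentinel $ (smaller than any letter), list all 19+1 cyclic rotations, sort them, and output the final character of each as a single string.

bbbacdaeaaaee$cccccb

rank  rotation              last
    0  $cdacabecceccebaabab  b
    1  aabab$cdacabeccecceb  b
    2  ab$cdacabecceccebaab  b
    3  abab$cdacabeccecceba  a
    4  abecceccebaabab$cdac  c
    5  acabecceccebaabab$cd  d
    6  b$cdacabecceccebaaba  a
    7  baabab$cdacabeccecce  e
    8  bab$cdacabecceccebaa  a
    9  becceccebaabab$cdaca  a
   10  cabecceccebaabab$cda  a
   11  ccebaabab$cdacabecce  e
   12  cceccebaabab$cdacabe  e
   13  cdacabecceccebaabab$  $
   14  cebaabab$cdacabeccec  c
   15  ceccebaabab$cdacabec  c
   16  dacabecceccebaabab$c  c
   17  ebaabab$cdacabeccecc  c
   18  eccebaabab$cdacabecc  c
   19  ecceccebaabab$cdacab  b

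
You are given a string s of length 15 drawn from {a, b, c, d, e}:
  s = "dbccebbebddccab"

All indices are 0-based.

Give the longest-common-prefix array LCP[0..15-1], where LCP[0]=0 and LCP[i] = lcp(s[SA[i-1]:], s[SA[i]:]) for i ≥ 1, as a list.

sorted suffixes:
  #0 SA[0]=13  'ab'
  #1 SA[1]=14  'b'
  #2 SA[2]=5  'bbebddccab'
  #3 SA[3]=1  'bccebbebddccab'
  #4 SA[4]=8  'bddccab'
  #5 SA[5]=6  'bebddccab'
  #6 SA[6]=12  'cab'
  #7 SA[7]=11  'ccab'
  #8 SA[8]=2  'ccebbebddccab'
  #9 SA[9]=3  'cebbebddccab'
  #10 SA[10]=0  'dbccebbebddccab'
  #11 SA[11]=10  'dccab'
  #12 SA[12]=9  'ddccab'
  #13 SA[13]=4  'ebbebddccab'
  #14 SA[14]=7  'ebddccab'

SA = [13, 14, 5, 1, 8, 6, 12, 11, 2, 3, 0, 10, 9, 4, 7]
i: (SA[i-1],SA[i]) lcp shared
  1: (13,14) 0 ''
  2: (14,5) 1 'b'
  3: (5,1) 1 'b'
  4: (1,8) 1 'b'
  5: (8,6) 1 'b'
  6: (6,12) 0 ''
  7: (12,11) 1 'c'
  8: (11,2) 2 'cc'
  9: (2,3) 1 'c'
  10: (3,0) 0 ''
  11: (0,10) 1 'd'
  12: (10,9) 1 'd'
  13: (9,4) 0 ''
  14: (4,7) 2 'eb'

[0, 0, 1, 1, 1, 1, 0, 1, 2, 1, 0, 1, 1, 0, 2]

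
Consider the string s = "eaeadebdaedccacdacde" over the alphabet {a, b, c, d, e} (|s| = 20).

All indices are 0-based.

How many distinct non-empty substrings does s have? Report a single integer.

188

rank | idx | suffix
   0 |  13 | acdacde
   1 |  16 | acde
   2 |   3 | adebdaedccacdacde
   3 |   1 | aeadebdaedccacdacde
   4 |   8 | aedccacdacde
   5 |   6 | bdaedccacdacde
   6 |  12 | cacdacde
   7 |  11 | ccacdacde
   8 |  14 | cdacde
   9 |  17 | cde
  10 |  15 | dacde
  11 |   7 | daedccacdacde
  12 |  10 | dccacdacde
  13 |  18 | de
  14 |   4 | debdaedccacdacde
  15 |  19 | e
  16 |   2 | eadebdaedccacdacde
  17 |   0 | eaeadebdaedccacdacde
  18 |   5 | ebdaedccacdacde
  19 |   9 | edccacdacde

SA = [13, 16, 3, 1, 8, 6, 12, 11, 14, 17, 15, 7, 10, 18, 4, 19, 2, 0, 5, 9]
[i] adj suffixes → lcp
  [1] 13/16 → 3 ('acd')
  [2] 16/3 → 1 ('a')
  [3] 3/1 → 1 ('a')
  [4] 1/8 → 2 ('ae')
  [5] 8/6 → 0 ('')
  [6] 6/12 → 0 ('')
  [7] 12/11 → 1 ('c')
  [8] 11/14 → 1 ('c')
  [9] 14/17 → 2 ('cd')
  [10] 17/15 → 0 ('')
  [11] 15/7 → 2 ('da')
  [12] 7/10 → 1 ('d')
  [13] 10/18 → 1 ('d')
  [14] 18/4 → 2 ('de')
  [15] 4/19 → 0 ('')
  [16] 19/2 → 1 ('e')
  [17] 2/0 → 2 ('ea')
  [18] 0/5 → 1 ('e')
  [19] 5/9 → 1 ('e')

n(n+1)/2 = 20·21/2 = 210
Σ LCP = 0 + 3 + 1 + 1 + 2 + 0 + 0 + 1 + 1 + 2 + 0 + 2 + 1 + 1 + 2 + 0 + 1 + 2 + 1 + 1 = 22
distinct = 210 − 22 = 188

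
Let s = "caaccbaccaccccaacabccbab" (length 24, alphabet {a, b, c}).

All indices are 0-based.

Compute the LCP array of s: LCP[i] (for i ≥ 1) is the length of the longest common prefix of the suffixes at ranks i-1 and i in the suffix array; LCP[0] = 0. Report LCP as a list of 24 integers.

[0, 3, 1, 2, 1, 2, 3, 3, 0, 1, 2, 1, 0, 4, 2, 2, 1, 3, 1, 3, 2, 4, 2, 3]

rank→(start, suffix):
  0 → (14, 'aacabccbab')
  1 → (1, 'aaccbaccaccccaacabccbab')
  2 → (22, 'ab')
  3 → (17, 'abccbab')
  4 → (15, 'acabccbab')
  5 → (6, 'accaccccaacabccbab')
  6 → (2, 'accbaccaccccaacabccbab')
  7 → (9, 'accccaacabccbab')
  8 → (23, 'b')
  9 → (21, 'bab')
  10 → (5, 'baccaccccaacabccbab')
  11 → (18, 'bccbab')
  12 → (13, 'caacabccbab')
  13 → (0, 'caaccbaccaccccaacabccbab')
  14 → (16, 'cabccbab')
  15 → (8, 'caccccaacabccbab')
  16 → (20, 'cbab')
  17 → (4, 'cbaccaccccaacabccbab')
  18 → (12, 'ccaacabccbab')
  19 → (7, 'ccaccccaacabccbab')
  20 → (19, 'ccbab')
  21 → (3, 'ccbaccaccccaacabccbab')
  22 → (11, 'cccaacabccbab')
  23 → (10, 'ccccaacabccbab')

SA = [14, 1, 22, 17, 15, 6, 2, 9, 23, 21, 5, 18, 13, 0, 16, 8, 20, 4, 12, 7, 19, 3, 11, 10]
rank  pair      lcp
   1  s[14:],s[1:]  3  'aac'
   2  s[1:],s[22:]  1  'a'
   3  s[22:],s[17:]  2  'ab'
   4  s[17:],s[15:]  1  'a'
   5  s[15:],s[6:]  2  'ac'
   6  s[6:],s[2:]  3  'acc'
   7  s[2:],s[9:]  3  'acc'
   8  s[9:],s[23:]  0  ''
   9  s[23:],s[21:]  1  'b'
  10  s[21:],s[5:]  2  'ba'
  11  s[5:],s[18:]  1  'b'
  12  s[18:],s[13:]  0  ''
  13  s[13:],s[0:]  4  'caac'
  14  s[0:],s[16:]  2  'ca'
  15  s[16:],s[8:]  2  'ca'
  16  s[8:],s[20:]  1  'c'
  17  s[20:],s[4:]  3  'cba'
  18  s[4:],s[12:]  1  'c'
  19  s[12:],s[7:]  3  'cca'
  20  s[7:],s[19:]  2  'cc'
  21  s[19:],s[3:]  4  'ccba'
  22  s[3:],s[11:]  2  'cc'
  23  s[11:],s[10:]  3  'ccc'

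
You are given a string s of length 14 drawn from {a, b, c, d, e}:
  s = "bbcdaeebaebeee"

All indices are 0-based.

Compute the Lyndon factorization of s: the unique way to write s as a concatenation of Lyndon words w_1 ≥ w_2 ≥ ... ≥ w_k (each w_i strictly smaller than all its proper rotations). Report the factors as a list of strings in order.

["bbcd", "aeeb", "aebeee"]

emit factor 1: 'bbcd' (i=0, period=4)
emit factor 2: 'aeeb' (i=4, period=4)
emit factor 3: 'aebeee' (i=8, period=6)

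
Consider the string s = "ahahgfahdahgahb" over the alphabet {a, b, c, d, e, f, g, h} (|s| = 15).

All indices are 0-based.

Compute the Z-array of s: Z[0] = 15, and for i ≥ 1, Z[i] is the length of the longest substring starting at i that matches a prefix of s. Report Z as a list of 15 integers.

[15, 0, 2, 0, 0, 0, 2, 0, 0, 2, 0, 0, 2, 0, 0]

Z[0]=15
i=1: outside box; Z[1]=0
i=2: outside box; Z[2]=2 extend→box=[2,4)
i=3: min(r-i=1, Z[1]=0)=0; Z[3]=0
i=4: outside box; Z[4]=0
i=5: outside box; Z[5]=0
i=6: outside box; Z[6]=2 extend→box=[6,8)
i=7: min(r-i=1, Z[1]=0)=0; Z[7]=0
i=8: outside box; Z[8]=0
i=9: outside box; Z[9]=2 extend→box=[9,11)
i=10: min(r-i=1, Z[1]=0)=0; Z[10]=0
i=11: outside box; Z[11]=0
i=12: outside box; Z[12]=2 extend→box=[12,14)
i=13: min(r-i=1, Z[1]=0)=0; Z[13]=0
i=14: outside box; Z[14]=0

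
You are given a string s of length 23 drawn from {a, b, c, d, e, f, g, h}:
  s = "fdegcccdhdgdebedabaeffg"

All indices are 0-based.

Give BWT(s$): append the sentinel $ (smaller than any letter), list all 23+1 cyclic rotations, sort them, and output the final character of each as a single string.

rank  rotation                  last
    0  $fdegcccdhdgdebedabaeffg  g
    1  abaeffg$fdegcccdhdgdebed  d
    2  aeffg$fdegcccdhdgdebedab  b
    3  baeffg$fdegcccdhdgdebeda  a
    4  bedabaeffg$fdegcccdhdgde  e
    5  cccdhdgdebedabaeffg$fdeg  g
    6  ccdhdgdebedabaeffg$fdegc  c
    7  cdhdgdebedabaeffg$fdegcc  c
    8  dabaeffg$fdegcccdhdgdebe  e
    9  debedabaeffg$fdegcccdhdg  g
   10  degcccdhdgdebedabaeffg$f  f
   11  dgdebedabaeffg$fdegcccdh  h
   12  dhdgdebedabaeffg$fdegccc  c
   13  ebedabaeffg$fdegcccdhdgd  d
   14  edabaeffg$fdegcccdhdgdeb  b
   15  effg$fdegcccdhdgdebedaba  a
   16  egcccdhdgdebedabaeffg$fd  d
   17  fdegcccdhdgdebedabaeffg$  $
   18  ffg$fdegcccdhdgdebedabae  e
   19  fg$fdegcccdhdgdebedabaef  f
   20  g$fdegcccdhdgdebedabaeff  f
   21  gcccdhdgdebedabaeffg$fde  e
   22  gdebedabaeffg$fdegcccdhd  d
   23  hdgdebedabaeffg$fdegcccd  d

gdbaegccegfhcdbad$effedd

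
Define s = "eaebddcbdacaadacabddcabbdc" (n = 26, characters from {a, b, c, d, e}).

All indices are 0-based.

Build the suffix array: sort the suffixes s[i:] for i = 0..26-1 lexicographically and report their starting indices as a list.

rank | idx | suffix
   0 |  11 | aadacabddcabbdc
   1 |  21 | abbdc
   2 |  16 | abddcabbdc
   3 |   9 | acaadacabddcabbdc
   4 |  14 | acabddcabbdc
   5 |  12 | adacabddcabbdc
   6 |   1 | aebddcbdacaadacabddcabbdc
   7 |  22 | bbdc
   8 |   7 | bdacaadacabddcabbdc
   9 |  23 | bdc
  10 |  17 | bddcabbdc
  11 |   3 | bddcbdacaadacabddcabbdc
  12 |  25 | c
  13 |  10 | caadacabddcabbdc
  14 |  20 | cabbdc
  15 |  15 | cabddcabbdc
  16 |   6 | cbdacaadacabddcabbdc
  17 |   8 | dacaadacabddcabbdc
  18 |  13 | dacabddcabbdc
  19 |  24 | dc
  20 |  19 | dcabbdc
  21 |   5 | dcbdacaadacabddcabbdc
  22 |  18 | ddcabbdc
  23 |   4 | ddcbdacaadacabddcabbdc
  24 |   0 | eaebddcbdacaadacabddcabbdc
  25 |   2 | ebddcbdacaadacabddcabbdc

[11, 21, 16, 9, 14, 12, 1, 22, 7, 23, 17, 3, 25, 10, 20, 15, 6, 8, 13, 24, 19, 5, 18, 4, 0, 2]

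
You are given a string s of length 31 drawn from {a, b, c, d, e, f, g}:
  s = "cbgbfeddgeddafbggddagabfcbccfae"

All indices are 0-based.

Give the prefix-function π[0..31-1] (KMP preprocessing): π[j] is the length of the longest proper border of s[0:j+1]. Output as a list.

[0, 0, 0, 0, 0, 0, 0, 0, 0, 0, 0, 0, 0, 0, 0, 0, 0, 0, 0, 0, 0, 0, 0, 0, 1, 2, 1, 1, 0, 0, 0]

π[0] = 0
j=1 s[j]='b': π[1]=0 (border '')
j=2 s[j]='g': π[2]=0 (border '')
j=3 s[j]='b': π[3]=0 (border '')
j=4 s[j]='f': π[4]=0 (border '')
j=5 s[j]='e': π[5]=0 (border '')
j=6 s[j]='d': π[6]=0 (border '')
j=7 s[j]='d': π[7]=0 (border '')
j=8 s[j]='g': π[8]=0 (border '')
j=9 s[j]='e': π[9]=0 (border '')
j=10 s[j]='d': π[10]=0 (border '')
j=11 s[j]='d': π[11]=0 (border '')
j=12 s[j]='a': π[12]=0 (border '')
j=13 s[j]='f': π[13]=0 (border '')
j=14 s[j]='b': π[14]=0 (border '')
j=15 s[j]='g': π[15]=0 (border '')
j=16 s[j]='g': π[16]=0 (border '')
j=17 s[j]='d': π[17]=0 (border '')
j=18 s[j]='d': π[18]=0 (border '')
j=19 s[j]='a': π[19]=0 (border '')
j=20 s[j]='g': π[20]=0 (border '')
j=21 s[j]='a': π[21]=0 (border '')
j=22 s[j]='b': π[22]=0 (border '')
j=23 s[j]='f': π[23]=0 (border '')
j=24 s[j]='c': π[24]=1 (border 'c')
j=25 s[j]='b': π[25]=2 (border 'cb')
j=26 s[j]='c': k: 2→0; π[26]=1 (border 'c')
j=27 s[j]='c': k: 1→0; π[27]=1 (border 'c')
j=28 s[j]='f': k: 1→0; π[28]=0 (border '')
j=29 s[j]='a': π[29]=0 (border '')
j=30 s[j]='e': π[30]=0 (border '')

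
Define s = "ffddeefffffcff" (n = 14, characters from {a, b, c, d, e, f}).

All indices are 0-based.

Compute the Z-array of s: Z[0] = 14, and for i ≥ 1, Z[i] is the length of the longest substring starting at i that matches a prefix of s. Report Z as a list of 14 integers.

Z[0]=14
i=1: i≥r, start 0; Z[1]=1 extend→box=[1,2)
i=2: i≥r, start 0; Z[2]=0
i=3: i≥r, start 0; Z[3]=0
i=4: i≥r, start 0; Z[4]=0
i=5: i≥r, start 0; Z[5]=0
i=6: i≥r, start 0; Z[6]=2 extend→box=[6,8)
i=7: min(r-i=1, Z[1]=1)=1; Z[7]=2 extend→box=[7,9)
i=8: min(r-i=1, Z[1]=1)=1; Z[8]=2 extend→box=[8,10)
i=9: min(r-i=1, Z[1]=1)=1; Z[9]=2 extend→box=[9,11)
i=10: min(r-i=1, Z[1]=1)=1; Z[10]=1
i=11: i≥r, start 0; Z[11]=0
i=12: i≥r, start 0; Z[12]=2 extend→box=[12,14)
i=13: min(r-i=1, Z[1]=1)=1; Z[13]=1

[14, 1, 0, 0, 0, 0, 2, 2, 2, 2, 1, 0, 2, 1]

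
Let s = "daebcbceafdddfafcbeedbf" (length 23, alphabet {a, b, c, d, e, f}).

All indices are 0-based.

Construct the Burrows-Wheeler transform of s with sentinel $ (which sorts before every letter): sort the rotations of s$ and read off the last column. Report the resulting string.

fdfeeccdbfb$efddcaebbdaa

rank  rotation                  last
    0  $daebcbceafdddfafcbeedbf  f
    1  aebcbceafdddfafcbeedbf$d  d
    2  afcbeedbf$daebcbceafdddf  f
    3  afdddfafcbeedbf$daebcbce  e
    4  bcbceafdddfafcbeedbf$dae  e
    5  bceafdddfafcbeedbf$daebc  c
    6  beedbf$daebcbceafdddfafc  c
    7  bf$daebcbceafdddfafcbeed  d
    8  cbceafdddfafcbeedbf$daeb  b
    9  cbeedbf$daebcbceafdddfaf  f
   10  ceafdddfafcbeedbf$daebcb  b
   11  daebcbceafdddfafcbeedbf$  $
   12  dbf$daebcbceafdddfafcbee  e
   13  dddfafcbeedbf$daebcbceaf  f
   14  ddfafcbeedbf$daebcbceafd  d
   15  dfafcbeedbf$daebcbceafdd  d
   16  eafdddfafcbeedbf$daebcbc  c
   17  ebcbceafdddfafcbeedbf$da  a
   18  edbf$daebcbceafdddfafcbe  e
   19  eedbf$daebcbceafdddfafcb  b
   20  f$daebcbceafdddfafcbeedb  b
   21  fafcbeedbf$daebcbceafddd  d
   22  fcbeedbf$daebcbceafdddfa  a
   23  fdddfafcbeedbf$daebcbcea  a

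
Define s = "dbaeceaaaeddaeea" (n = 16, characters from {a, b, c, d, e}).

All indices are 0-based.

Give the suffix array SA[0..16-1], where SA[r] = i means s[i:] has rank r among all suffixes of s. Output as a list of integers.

rank | idx | suffix
   0 |  15 | a
   1 |   6 | aaaeddaeea
   2 |   7 | aaeddaeea
   3 |   2 | aeceaaaeddaeea
   4 |   8 | aeddaeea
   5 |  12 | aeea
   6 |   1 | baeceaaaeddaeea
   7 |   4 | ceaaaeddaeea
   8 |  11 | daeea
   9 |   0 | dbaeceaaaeddaeea
  10 |  10 | ddaeea
  11 |  14 | ea
  12 |   5 | eaaaeddaeea
  13 |   3 | eceaaaeddaeea
  14 |   9 | eddaeea
  15 |  13 | eea

[15, 6, 7, 2, 8, 12, 1, 4, 11, 0, 10, 14, 5, 3, 9, 13]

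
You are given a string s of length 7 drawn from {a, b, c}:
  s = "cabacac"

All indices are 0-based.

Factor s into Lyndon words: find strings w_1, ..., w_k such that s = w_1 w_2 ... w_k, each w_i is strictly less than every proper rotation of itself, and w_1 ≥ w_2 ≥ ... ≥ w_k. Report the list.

emit factor 1: 'c' (i=0, period=1)
emit factor 2: 'abacac' (i=1, period=6)

["c", "abacac"]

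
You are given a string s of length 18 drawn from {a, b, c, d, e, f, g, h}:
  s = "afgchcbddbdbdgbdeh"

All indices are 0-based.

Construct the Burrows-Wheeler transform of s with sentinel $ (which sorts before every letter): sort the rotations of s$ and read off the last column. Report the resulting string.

h$dcgdhgdbbbbdadfec

rank  rotation             last
    0  $afgchcbddbdbdgbdeh  h
    1  afgchcbddbdbdgbdeh$  $
    2  bdbdgbdeh$afgchcbdd  d
    3  bddbdbdgbdeh$afgchc  c
    4  bdeh$afgchcbddbdbdg  g
    5  bdgbdeh$afgchcbddbd  d
    6  cbddbdbdgbdeh$afgch  h
    7  chcbddbdbdgbdeh$afg  g
    8  dbdbdgbdeh$afgchcbd  d
    9  dbdgbdeh$afgchcbddb  b
   10  ddbdbdgbdeh$afgchcb  b
   11  deh$afgchcbddbdbdgb  b
   12  dgbdeh$afgchcbddbdb  b
   13  eh$afgchcbddbdbdgbd  d
   14  fgchcbddbdbdgbdeh$a  a
   15  gbdeh$afgchcbddbdbd  d
   16  gchcbddbdbdgbdeh$af  f
   17  h$afgchcbddbdbdgbde  e
   18  hcbddbdbdgbdeh$afgc  c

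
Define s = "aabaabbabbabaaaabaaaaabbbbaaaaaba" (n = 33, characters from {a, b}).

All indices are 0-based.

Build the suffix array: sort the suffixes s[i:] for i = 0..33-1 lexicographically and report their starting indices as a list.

[32, 26, 17, 27, 12, 18, 28, 13, 19, 29, 14, 0, 3, 20, 30, 15, 10, 1, 7, 4, 21, 31, 25, 16, 11, 2, 9, 6, 24, 8, 5, 23, 22]

rank | idx | suffix
   0 |  32 | a
   1 |  26 | aaaaaba
   2 |  17 | aaaaabbbbaaaaaba
   3 |  27 | aaaaba
   4 |  12 | aaaabaaaaabbbbaaaaaba
   5 |  18 | aaaabbbbaaaaaba
   6 |  28 | aaaba
   7 |  13 | aaabaaaaabbbbaaaaaba
   8 |  19 | aaabbbbaaaaaba
   9 |  29 | aaba
  10 |  14 | aabaaaaabbbbaaaaaba
  11 |   0 | aabaabbabbabaaaabaaaaabbbbaaaaaba
  12 |   3 | aabbabbabaaaabaaaaabbbbaaaaaba
  13 |  20 | aabbbbaaaaaba
  14 |  30 | aba
  15 |  15 | abaaaaabbbbaaaaaba
  16 |  10 | abaaaabaaaaabbbbaaaaaba
  17 |   1 | abaabbabbabaaaabaaaaabbbbaaaaaba
  18 |   7 | abbabaaaabaaaaabbbbaaaaaba
  19 |   4 | abbabbabaaaabaaaaabbbbaaaaaba
  20 |  21 | abbbbaaaaaba
  21 |  31 | ba
  22 |  25 | baaaaaba
  23 |  16 | baaaaabbbbaaaaaba
  24 |  11 | baaaabaaaaabbbbaaaaaba
  25 |   2 | baabbabbabaaaabaaaaabbbbaaaaaba
  26 |   9 | babaaaabaaaaabbbbaaaaaba
  27 |   6 | babbabaaaabaaaaabbbbaaaaaba
  28 |  24 | bbaaaaaba
  29 |   8 | bbabaaaabaaaaabbbbaaaaaba
  30 |   5 | bbabbabaaaabaaaaabbbbaaaaaba
  31 |  23 | bbbaaaaaba
  32 |  22 | bbbbaaaaaba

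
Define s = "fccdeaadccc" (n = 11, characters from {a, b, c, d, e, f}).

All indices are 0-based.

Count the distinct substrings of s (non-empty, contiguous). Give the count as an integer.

sorted suffixes:
  #0 SA[0]=5  'aadccc'
  #1 SA[1]=6  'adccc'
  #2 SA[2]=10  'c'
  #3 SA[3]=9  'cc'
  #4 SA[4]=8  'ccc'
  #5 SA[5]=1  'ccdeaadccc'
  #6 SA[6]=2  'cdeaadccc'
  #7 SA[7]=7  'dccc'
  #8 SA[8]=3  'deaadccc'
  #9 SA[9]=4  'eaadccc'
  #10 SA[10]=0  'fccdeaadccc'

SA = [5, 6, 10, 9, 8, 1, 2, 7, 3, 4, 0]
rank  pair      lcp
   1  s[5:],s[6:]  1  'a'
   2  s[6:],s[10:]  0  ''
   3  s[10:],s[9:]  1  'c'
   4  s[9:],s[8:]  2  'cc'
   5  s[8:],s[1:]  2  'cc'
   6  s[1:],s[2:]  1  'c'
   7  s[2:],s[7:]  0  ''
   8  s[7:],s[3:]  1  'd'
   9  s[3:],s[4:]  0  ''
  10  s[4:],s[0:]  0  ''

n(n+1)/2 = 11·12/2 = 66
Σ LCP = 0 + 1 + 0 + 1 + 2 + 2 + 1 + 0 + 1 + 0 + 0 = 8
distinct = 66 − 8 = 58

58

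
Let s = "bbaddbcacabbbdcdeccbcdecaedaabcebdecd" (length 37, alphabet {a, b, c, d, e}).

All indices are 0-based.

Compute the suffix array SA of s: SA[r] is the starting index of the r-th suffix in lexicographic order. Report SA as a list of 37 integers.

rank | idx | suffix
   0 |  27 | aabcebdecd
   1 |   9 | abbbdcdeccbcdecaedaabcebdecd
   2 |  28 | abcebdecd
   3 |   7 | acabbbdcdeccbcdecaedaabcebdecd
   4 |   2 | addbcacabbbdcdeccbcdecaedaabcebdecd
   5 |  24 | aedaabcebdecd
   6 |   1 | baddbcacabbbdcdeccbcdecaedaabcebdecd
   7 |   0 | bbaddbcacabbbdcdeccbcdecaedaabcebdecd
   8 |  10 | bbbdcdeccbcdecaedaabcebdecd
   9 |  11 | bbdcdeccbcdecaedaabcebdecd
  10 |   5 | bcacabbbdcdeccbcdecaedaabcebdecd
  11 |  19 | bcdecaedaabcebdecd
  12 |  29 | bcebdecd
  13 |  12 | bdcdeccbcdecaedaabcebdecd
  14 |  32 | bdecd
  15 |   8 | cabbbdcdeccbcdecaedaabcebdecd
  16 |   6 | cacabbbdcdeccbcdecaedaabcebdecd
  17 |  23 | caedaabcebdecd
  18 |  18 | cbcdecaedaabcebdecd
  19 |  17 | ccbcdecaedaabcebdecd
  20 |  35 | cd
  21 |  20 | cdecaedaabcebdecd
  22 |  14 | cdeccbcdecaedaabcebdecd
  23 |  30 | cebdecd
  24 |  36 | d
  25 |  26 | daabcebdecd
  26 |   4 | dbcacabbbdcdeccbcdecaedaabcebdecd
  27 |  13 | dcdeccbcdecaedaabcebdecd
  28 |   3 | ddbcacabbbdcdeccbcdecaedaabcebdecd
  29 |  21 | decaedaabcebdecd
  30 |  15 | deccbcdecaedaabcebdecd
  31 |  33 | decd
  32 |  31 | ebdecd
  33 |  22 | ecaedaabcebdecd
  34 |  16 | eccbcdecaedaabcebdecd
  35 |  34 | ecd
  36 |  25 | edaabcebdecd

[27, 9, 28, 7, 2, 24, 1, 0, 10, 11, 5, 19, 29, 12, 32, 8, 6, 23, 18, 17, 35, 20, 14, 30, 36, 26, 4, 13, 3, 21, 15, 33, 31, 22, 16, 34, 25]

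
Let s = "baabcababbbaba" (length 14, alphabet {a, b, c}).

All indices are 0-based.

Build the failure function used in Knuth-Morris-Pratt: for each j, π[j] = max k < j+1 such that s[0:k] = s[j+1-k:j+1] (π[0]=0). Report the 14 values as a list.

π[0] = 0
j=1 s[j]='a': π[1]=0 (border '')
j=2 s[j]='a': π[2]=0 (border '')
j=3 s[j]='b': π[3]=1 (border 'b')
j=4 s[j]='c': k: 1→0; π[4]=0 (border '')
j=5 s[j]='a': π[5]=0 (border '')
j=6 s[j]='b': π[6]=1 (border 'b')
j=7 s[j]='a': π[7]=2 (border 'ba')
j=8 s[j]='b': k: 2→0; π[8]=1 (border 'b')
j=9 s[j]='b': k: 1→0; π[9]=1 (border 'b')
j=10 s[j]='b': k: 1→0; π[10]=1 (border 'b')
j=11 s[j]='a': π[11]=2 (border 'ba')
j=12 s[j]='b': k: 2→0; π[12]=1 (border 'b')
j=13 s[j]='a': π[13]=2 (border 'ba')

[0, 0, 0, 1, 0, 0, 1, 2, 1, 1, 1, 2, 1, 2]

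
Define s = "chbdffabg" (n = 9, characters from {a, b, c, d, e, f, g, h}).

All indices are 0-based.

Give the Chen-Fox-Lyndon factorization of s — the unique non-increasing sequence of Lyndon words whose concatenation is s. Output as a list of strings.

emit factor 1: 'ch' (i=0, period=2)
emit factor 2: 'bdff' (i=2, period=4)
emit factor 3: 'abg' (i=6, period=3)

["ch", "bdff", "abg"]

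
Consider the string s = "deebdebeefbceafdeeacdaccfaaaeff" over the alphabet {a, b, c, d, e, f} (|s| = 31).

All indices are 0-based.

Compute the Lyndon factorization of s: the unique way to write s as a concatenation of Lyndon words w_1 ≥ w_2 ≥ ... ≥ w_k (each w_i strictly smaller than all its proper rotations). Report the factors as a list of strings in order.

emit factor 1: 'dee' (i=0, period=3)
emit factor 2: 'bdebeef' (i=3, period=7)
emit factor 3: 'bce' (i=10, period=3)
emit factor 4: 'afdee' (i=13, period=5)
emit factor 5: 'acd' (i=18, period=3)
emit factor 6: 'accf' (i=21, period=4)
emit factor 7: 'aaaeff' (i=25, period=6)

["dee", "bdebeef", "bce", "afdee", "acd", "accf", "aaaeff"]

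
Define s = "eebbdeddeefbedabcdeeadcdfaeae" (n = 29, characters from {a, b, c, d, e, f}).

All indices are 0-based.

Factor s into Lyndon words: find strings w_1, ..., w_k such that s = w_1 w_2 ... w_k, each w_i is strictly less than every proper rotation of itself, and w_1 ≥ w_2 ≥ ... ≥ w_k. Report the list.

["e", "e", "bbdeddeefbed", "abcdeeadcdfaeae"]

emit factor 1: 'e' (i=0, period=1)
emit factor 2: 'e' (i=1, period=1)
emit factor 3: 'bbdeddeefbed' (i=2, period=12)
emit factor 4: 'abcdeeadcdfaeae' (i=14, period=15)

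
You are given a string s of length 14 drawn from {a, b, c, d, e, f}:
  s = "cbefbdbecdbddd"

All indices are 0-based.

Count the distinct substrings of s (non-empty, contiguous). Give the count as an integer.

92

sorted suffixes:
  #0 SA[0]=4  'bdbecdbddd'
  #1 SA[1]=10  'bddd'
  #2 SA[2]=6  'becdbddd'
  #3 SA[3]=1  'befbdbecdbddd'
  #4 SA[4]=0  'cbefbdbecdbddd'
  #5 SA[5]=8  'cdbddd'
  #6 SA[6]=13  'd'
  #7 SA[7]=9  'dbddd'
  #8 SA[8]=5  'dbecdbddd'
  #9 SA[9]=12  'dd'
  #10 SA[10]=11  'ddd'
  #11 SA[11]=7  'ecdbddd'
  #12 SA[12]=2  'efbdbecdbddd'
  #13 SA[13]=3  'fbdbecdbddd'

SA = [4, 10, 6, 1, 0, 8, 13, 9, 5, 12, 11, 7, 2, 3]
i: (SA[i-1],SA[i]) lcp shared
  1: (4,10) 2 'bd'
  2: (10,6) 1 'b'
  3: (6,1) 2 'be'
  4: (1,0) 0 ''
  5: (0,8) 1 'c'
  6: (8,13) 0 ''
  7: (13,9) 1 'd'
  8: (9,5) 2 'db'
  9: (5,12) 1 'd'
  10: (12,11) 2 'dd'
  11: (11,7) 0 ''
  12: (7,2) 1 'e'
  13: (2,3) 0 ''

n(n+1)/2 = 14·15/2 = 105
Σ LCP = 0 + 2 + 1 + 2 + 0 + 1 + 0 + 1 + 2 + 1 + 2 + 0 + 1 + 0 = 13
distinct = 105 − 13 = 92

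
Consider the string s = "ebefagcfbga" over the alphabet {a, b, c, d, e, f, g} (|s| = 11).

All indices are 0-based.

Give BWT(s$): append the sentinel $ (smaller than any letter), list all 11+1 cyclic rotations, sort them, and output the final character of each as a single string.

agfefg$becba

rank  rotation      last
    0  $ebefagcfbga  a
    1  a$ebefagcfbg  g
    2  agcfbga$ebef  f
    3  befagcfbga$e  e
    4  bga$ebefagcf  f
    5  cfbga$ebefag  g
    6  ebefagcfbga$  $
    7  efagcfbga$eb  b
    8  fagcfbga$ebe  e
    9  fbga$ebefagc  c
   10  ga$ebefagcfb  b
   11  gcfbga$ebefa  a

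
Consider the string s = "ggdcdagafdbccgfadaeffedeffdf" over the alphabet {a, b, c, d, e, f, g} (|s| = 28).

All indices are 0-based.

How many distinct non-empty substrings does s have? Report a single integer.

380

rank→(start, suffix):
  0 → (15, 'adaeffedeffdf')
  1 → (17, 'aeffedeffdf')
  2 → (7, 'afdbccgfadaeffedeffdf')
  3 → (5, 'agafdbccgfadaeffedeffdf')
  4 → (10, 'bccgfadaeffedeffdf')
  5 → (11, 'ccgfadaeffedeffdf')
  6 → (3, 'cdagafdbccgfadaeffedeffdf')
  7 → (12, 'cgfadaeffedeffdf')
  8 → (16, 'daeffedeffdf')
  9 → (4, 'dagafdbccgfadaeffedeffdf')
  10 → (9, 'dbccgfadaeffedeffdf')
  11 → (2, 'dcdagafdbccgfadaeffedeffdf')
  12 → (22, 'deffdf')
  13 → (26, 'df')
  14 → (21, 'edeffdf')
  15 → (23, 'effdf')
  16 → (18, 'effedeffdf')
  17 → (27, 'f')
  18 → (14, 'fadaeffedeffdf')
  19 → (8, 'fdbccgfadaeffedeffdf')
  20 → (25, 'fdf')
  21 → (20, 'fedeffdf')
  22 → (24, 'ffdf')
  23 → (19, 'ffedeffdf')
  24 → (6, 'gafdbccgfadaeffedeffdf')
  25 → (1, 'gdcdagafdbccgfadaeffedeffdf')
  26 → (13, 'gfadaeffedeffdf')
  27 → (0, 'ggdcdagafdbccgfadaeffedeffdf')

SA = [15, 17, 7, 5, 10, 11, 3, 12, 16, 4, 9, 2, 22, 26, 21, 23, 18, 27, 14, 8, 25, 20, 24, 19, 6, 1, 13, 0]
i: (SA[i-1],SA[i]) lcp shared
  1: (15,17) 1 'a'
  2: (17,7) 1 'a'
  3: (7,5) 1 'a'
  4: (5,10) 0 ''
  5: (10,11) 0 ''
  6: (11,3) 1 'c'
  7: (3,12) 1 'c'
  8: (12,16) 0 ''
  9: (16,4) 2 'da'
  10: (4,9) 1 'd'
  11: (9,2) 1 'd'
  12: (2,22) 1 'd'
  13: (22,26) 1 'd'
  14: (26,21) 0 ''
  15: (21,23) 1 'e'
  16: (23,18) 3 'eff'
  17: (18,27) 0 ''
  18: (27,14) 1 'f'
  19: (14,8) 1 'f'
  20: (8,25) 2 'fd'
  21: (25,20) 1 'f'
  22: (20,24) 1 'f'
  23: (24,19) 2 'ff'
  24: (19,6) 0 ''
  25: (6,1) 1 'g'
  26: (1,13) 1 'g'
  27: (13,0) 1 'g'

n(n+1)/2 = 28·29/2 = 406
Σ LCP = 0 + 1 + 1 + 1 + 0 + 0 + 1 + 1 + 0 + 2 + 1 + 1 + 1 + 1 + 0 + 1 + 3 + 0 + 1 + 1 + 2 + 1 + 1 + 2 + 0 + 1 + 1 + 1 = 26
distinct = 406 − 26 = 380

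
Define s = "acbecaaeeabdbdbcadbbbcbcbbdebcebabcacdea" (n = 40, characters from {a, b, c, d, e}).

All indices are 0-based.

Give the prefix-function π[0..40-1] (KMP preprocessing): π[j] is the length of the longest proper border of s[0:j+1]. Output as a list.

[0, 0, 0, 0, 0, 1, 1, 0, 0, 1, 0, 0, 0, 0, 0, 0, 1, 0, 0, 0, 0, 0, 0, 0, 0, 0, 0, 0, 0, 0, 0, 0, 1, 0, 0, 1, 2, 0, 0, 1]

π[0] = 0
j=1 s[j]='c': π[1]=0 (border '')
j=2 s[j]='b': π[2]=0 (border '')
j=3 s[j]='e': π[3]=0 (border '')
j=4 s[j]='c': π[4]=0 (border '')
j=5 s[j]='a': π[5]=1 (border 'a')
j=6 s[j]='a': k: 1→0; π[6]=1 (border 'a')
j=7 s[j]='e': k: 1→0; π[7]=0 (border '')
j=8 s[j]='e': π[8]=0 (border '')
j=9 s[j]='a': π[9]=1 (border 'a')
j=10 s[j]='b': k: 1→0; π[10]=0 (border '')
j=11 s[j]='d': π[11]=0 (border '')
j=12 s[j]='b': π[12]=0 (border '')
j=13 s[j]='d': π[13]=0 (border '')
j=14 s[j]='b': π[14]=0 (border '')
j=15 s[j]='c': π[15]=0 (border '')
j=16 s[j]='a': π[16]=1 (border 'a')
j=17 s[j]='d': k: 1→0; π[17]=0 (border '')
j=18 s[j]='b': π[18]=0 (border '')
j=19 s[j]='b': π[19]=0 (border '')
j=20 s[j]='b': π[20]=0 (border '')
j=21 s[j]='c': π[21]=0 (border '')
j=22 s[j]='b': π[22]=0 (border '')
j=23 s[j]='c': π[23]=0 (border '')
j=24 s[j]='b': π[24]=0 (border '')
j=25 s[j]='b': π[25]=0 (border '')
j=26 s[j]='d': π[26]=0 (border '')
j=27 s[j]='e': π[27]=0 (border '')
j=28 s[j]='b': π[28]=0 (border '')
j=29 s[j]='c': π[29]=0 (border '')
j=30 s[j]='e': π[30]=0 (border '')
j=31 s[j]='b': π[31]=0 (border '')
j=32 s[j]='a': π[32]=1 (border 'a')
j=33 s[j]='b': k: 1→0; π[33]=0 (border '')
j=34 s[j]='c': π[34]=0 (border '')
j=35 s[j]='a': π[35]=1 (border 'a')
j=36 s[j]='c': π[36]=2 (border 'ac')
j=37 s[j]='d': k: 2→0; π[37]=0 (border '')
j=38 s[j]='e': π[38]=0 (border '')
j=39 s[j]='a': π[39]=1 (border 'a')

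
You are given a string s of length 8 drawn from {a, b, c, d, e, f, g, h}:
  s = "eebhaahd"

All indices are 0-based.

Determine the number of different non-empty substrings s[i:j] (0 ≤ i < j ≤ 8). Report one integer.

rank | idx | suffix
   0 |   4 | aahd
   1 |   5 | ahd
   2 |   2 | bhaahd
   3 |   7 | d
   4 |   1 | ebhaahd
   5 |   0 | eebhaahd
   6 |   3 | haahd
   7 |   6 | hd

SA = [4, 5, 2, 7, 1, 0, 3, 6]
[i] adj suffixes → lcp
  [1] 4/5 → 1 ('a')
  [2] 5/2 → 0 ('')
  [3] 2/7 → 0 ('')
  [4] 7/1 → 0 ('')
  [5] 1/0 → 1 ('e')
  [6] 0/3 → 0 ('')
  [7] 3/6 → 1 ('h')

n(n+1)/2 = 8·9/2 = 36
Σ LCP = 0 + 1 + 0 + 0 + 0 + 1 + 0 + 1 = 3
distinct = 36 − 3 = 33

33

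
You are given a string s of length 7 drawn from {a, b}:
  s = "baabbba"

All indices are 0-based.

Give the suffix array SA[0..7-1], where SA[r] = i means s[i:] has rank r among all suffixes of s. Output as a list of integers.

[6, 1, 2, 5, 0, 4, 3]

rank→(start, suffix):
  0 → (6, 'a')
  1 → (1, 'aabbba')
  2 → (2, 'abbba')
  3 → (5, 'ba')
  4 → (0, 'baabbba')
  5 → (4, 'bba')
  6 → (3, 'bbba')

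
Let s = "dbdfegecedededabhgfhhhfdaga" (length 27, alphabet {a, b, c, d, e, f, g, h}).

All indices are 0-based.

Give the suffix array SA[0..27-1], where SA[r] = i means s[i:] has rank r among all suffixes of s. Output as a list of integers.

rank | idx | suffix
   0 |  26 | a
   1 |  14 | abhgfhhhfdaga
   2 |  24 | aga
   3 |   1 | bdfegecedededabhgfhhhfdaga
   4 |  15 | bhgfhhhfdaga
   5 |   7 | cedededabhgfhhhfdaga
   6 |  13 | dabhgfhhhfdaga
   7 |  23 | daga
   8 |   0 | dbdfegecedededabhgfhhhfdaga
   9 |  11 | dedabhgfhhhfdaga
  10 |   9 | dededabhgfhhhfdaga
  11 |   2 | dfegecedededabhgfhhhfdaga
  12 |   6 | ecedededabhgfhhhfdaga
  13 |  12 | edabhgfhhhfdaga
  14 |  10 | ededabhgfhhhfdaga
  15 |   8 | edededabhgfhhhfdaga
  16 |   4 | egecedededabhgfhhhfdaga
  17 |  22 | fdaga
  18 |   3 | fegecedededabhgfhhhfdaga
  19 |  18 | fhhhfdaga
  20 |  25 | ga
  21 |   5 | gecedededabhgfhhhfdaga
  22 |  17 | gfhhhfdaga
  23 |  21 | hfdaga
  24 |  16 | hgfhhhfdaga
  25 |  20 | hhfdaga
  26 |  19 | hhhfdaga

[26, 14, 24, 1, 15, 7, 13, 23, 0, 11, 9, 2, 6, 12, 10, 8, 4, 22, 3, 18, 25, 5, 17, 21, 16, 20, 19]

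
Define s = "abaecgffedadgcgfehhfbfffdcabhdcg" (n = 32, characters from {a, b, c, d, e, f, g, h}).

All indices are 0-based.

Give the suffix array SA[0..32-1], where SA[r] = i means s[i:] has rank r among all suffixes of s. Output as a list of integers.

[0, 26, 10, 2, 1, 20, 27, 25, 30, 13, 4, 9, 24, 29, 11, 3, 8, 16, 19, 23, 7, 15, 22, 6, 21, 31, 12, 14, 5, 28, 18, 17]

rank | idx | suffix
   0 |   0 | abaecgffedadgcgfehhfbfffdcabhdcg
   1 |  26 | abhdcg
   2 |  10 | adgcgfehhfbfffdcabhdcg
   3 |   2 | aecgffedadgcgfehhfbfffdcabhdcg
   4 |   1 | baecgffedadgcgfehhfbfffdcabhdcg
   5 |  20 | bfffdcabhdcg
   6 |  27 | bhdcg
   7 |  25 | cabhdcg
   8 |  30 | cg
   9 |  13 | cgfehhfbfffdcabhdcg
  10 |   4 | cgffedadgcgfehhfbfffdcabhdcg
  11 |   9 | dadgcgfehhfbfffdcabhdcg
  12 |  24 | dcabhdcg
  13 |  29 | dcg
  14 |  11 | dgcgfehhfbfffdcabhdcg
  15 |   3 | ecgffedadgcgfehhfbfffdcabhdcg
  16 |   8 | edadgcgfehhfbfffdcabhdcg
  17 |  16 | ehhfbfffdcabhdcg
  18 |  19 | fbfffdcabhdcg
  19 |  23 | fdcabhdcg
  20 |   7 | fedadgcgfehhfbfffdcabhdcg
  21 |  15 | fehhfbfffdcabhdcg
  22 |  22 | ffdcabhdcg
  23 |   6 | ffedadgcgfehhfbfffdcabhdcg
  24 |  21 | fffdcabhdcg
  25 |  31 | g
  26 |  12 | gcgfehhfbfffdcabhdcg
  27 |  14 | gfehhfbfffdcabhdcg
  28 |   5 | gffedadgcgfehhfbfffdcabhdcg
  29 |  28 | hdcg
  30 |  18 | hfbfffdcabhdcg
  31 |  17 | hhfbfffdcabhdcg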